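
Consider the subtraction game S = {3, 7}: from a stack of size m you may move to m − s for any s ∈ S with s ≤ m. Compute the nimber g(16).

0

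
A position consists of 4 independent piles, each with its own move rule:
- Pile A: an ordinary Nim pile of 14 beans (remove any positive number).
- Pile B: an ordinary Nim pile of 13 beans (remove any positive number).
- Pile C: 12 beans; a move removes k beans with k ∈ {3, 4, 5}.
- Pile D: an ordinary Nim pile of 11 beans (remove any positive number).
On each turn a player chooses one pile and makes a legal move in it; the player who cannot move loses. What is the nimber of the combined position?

Pile A is a plain Nim pile of size 14, so its Grundy value is 14.
Pile B is a plain Nim pile of size 13, so its Grundy value is 13.
Build the Grundy sequence for pile C with g(k) = mex{g(k−s) : s ∈ {3, 4, 5}, s ≤ k}:
g(0) = mex{} = 0
g(1) = mex{} = 0
g(2) = mex{} = 0
g(3) = mex{0} = 1
g(4) = mex{0} = 1
g(5) = mex{0} = 1
g(6) = mex{0,1} = 2
g(7) = mex{0,1} = 2
g(8) = mex{1} = 0
g(9) = mex{1,2} = 0
g(10) = mex{1,2} = 0
g(11) = mex{0,2} = 1
g(12) = mex{0,2} = 1
So g(12) = 1.
Pile D is a plain Nim pile of size 11, so its Grundy value is 11.
By the Sprague-Grundy theorem, the Grundy value of a sum of independent games is the XOR of the component values.
Combined value = 14 XOR 13 XOR 1 XOR 11 = 9.

9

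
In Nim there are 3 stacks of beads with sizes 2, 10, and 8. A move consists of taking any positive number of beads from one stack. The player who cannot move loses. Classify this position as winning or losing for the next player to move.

Compute the nim-sum pairwise:
2 ⊕ 10 = 8
8 ⊕ 8 = 0
The nim-sum is 0, so this is a P-position: the player to move is in a losing position under optimal play.

Losing position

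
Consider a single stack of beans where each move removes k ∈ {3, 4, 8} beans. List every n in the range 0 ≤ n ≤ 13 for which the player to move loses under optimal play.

0, 1, 2, 7, 12, 13

Grundy values for subtraction set {3, 4, 8}:
g(0) = mex{} = 0
g(1) = mex{} = 0
g(2) = mex{} = 0
g(3) = mex{0} = 1
g(4) = mex{0} = 1
g(5) = mex{0} = 1
g(6) = mex{0,1} = 2
g(7) = mex{1} = 0
g(8) = mex{0,1} = 2
g(9) = mex{0,1,2} = 3
g(10) = mex{0,2} = 1
g(11) = mex{0,1,2} = 3
g(12) = mex{1,2,3} = 0
g(13) = mex{1,3} = 0
The P-positions (g = 0) in 0..13 are 0, 1, 2, 7, 12, 13.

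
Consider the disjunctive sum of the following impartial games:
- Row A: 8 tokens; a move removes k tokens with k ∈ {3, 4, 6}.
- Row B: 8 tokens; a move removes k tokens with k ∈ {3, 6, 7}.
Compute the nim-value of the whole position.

For row A, compute g(0), g(1), … with moves {3, 4, 6}:
k:     0  1  2  3  4  5  6  7  8
g(k):  0  0  0  1  1  1  2  2  2
So g(8) = 2.
Grundy values for row B (subtraction set {3, 6, 7}):
g(0) = mex{} = 0
g(1) = mex{} = 0
g(2) = mex{} = 0
g(3) = mex{0} = 1
g(4) = mex{0} = 1
g(5) = mex{0} = 1
g(6) = mex{0,1} = 2
g(7) = mex{0,1} = 2
g(8) = mex{0,1} = 2
So g(8) = 2.
The value of a disjunctive sum is the nim-sum of the parts.
Combined value = 2 ⊕ 2 = 0.

0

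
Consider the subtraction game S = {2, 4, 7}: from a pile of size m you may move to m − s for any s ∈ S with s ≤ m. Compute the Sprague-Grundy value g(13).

2

Grundy values for subtraction set {2, 4, 7}:
k:     0  1  2  3  4  5  6  7  8  9 10 11 12 13
g(k):  0  0  1  1  2  2  0  3  1  0  2  1  0  2
So g(13) = 2.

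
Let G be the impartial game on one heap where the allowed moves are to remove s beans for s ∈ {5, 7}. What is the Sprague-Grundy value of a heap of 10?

2

Compute g(0), g(1), … for moves {5, 7}:
g(0) = mex{} = 0
g(1) = mex{} = 0
g(2) = mex{} = 0
g(3) = mex{} = 0
g(4) = mex{} = 0
g(5) = mex{0} = 1
g(6) = mex{0} = 1
g(7) = mex{0} = 1
g(8) = mex{0} = 1
g(9) = mex{0} = 1
g(10) = mex{0,1} = 2
So g(10) = 2.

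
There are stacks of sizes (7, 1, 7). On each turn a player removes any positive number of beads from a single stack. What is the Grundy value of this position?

1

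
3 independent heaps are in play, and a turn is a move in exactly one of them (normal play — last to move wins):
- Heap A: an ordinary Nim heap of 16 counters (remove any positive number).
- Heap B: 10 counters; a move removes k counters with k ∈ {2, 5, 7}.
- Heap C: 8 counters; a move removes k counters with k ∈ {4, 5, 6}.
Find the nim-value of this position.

18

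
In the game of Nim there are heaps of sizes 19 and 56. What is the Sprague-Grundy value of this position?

43

Nim-sum: 19 ^ 56 = 43.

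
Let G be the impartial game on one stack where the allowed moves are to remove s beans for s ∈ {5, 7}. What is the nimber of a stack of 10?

2

Build the Grundy sequence with g(k) = mex{g(k−s) : s ∈ {5, 7}, s ≤ k}:
g(0) = mex{} = 0
g(1) = mex{} = 0
g(2) = mex{} = 0
g(3) = mex{} = 0
g(4) = mex{} = 0
g(5) = mex{0} = 1
g(6) = mex{0} = 1
g(7) = mex{0} = 1
g(8) = mex{0} = 1
g(9) = mex{0} = 1
g(10) = mex{0,1} = 2
So g(10) = 2.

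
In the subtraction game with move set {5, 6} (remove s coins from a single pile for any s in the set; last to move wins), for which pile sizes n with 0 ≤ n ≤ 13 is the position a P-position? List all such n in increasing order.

0, 1, 2, 3, 4, 11, 12, 13

Grundy values for subtraction set {5, 6}:
g(0) = mex{} = 0
g(1) = mex{} = 0
g(2) = mex{} = 0
g(3) = mex{} = 0
g(4) = mex{} = 0
g(5) = mex{0} = 1
g(6) = mex{0} = 1
g(7) = mex{0} = 1
g(8) = mex{0} = 1
g(9) = mex{0} = 1
g(10) = mex{0,1} = 2
g(11) = mex{1} = 0
g(12) = mex{1} = 0
g(13) = mex{1} = 0
The P-positions (g = 0) in 0..13 are 0, 1, 2, 3, 4, 11, 12, 13.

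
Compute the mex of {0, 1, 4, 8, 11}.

The values 0, 1 are all present; 2 is the first non-negative integer missing from the set.

2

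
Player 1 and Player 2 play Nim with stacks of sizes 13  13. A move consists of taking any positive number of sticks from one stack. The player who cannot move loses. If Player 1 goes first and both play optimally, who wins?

Nim-sum: 13 ^ 13 = 0.
The nim-sum is 0, so this is a P-position: the player to move is in a losing position under optimal play; Player 1 is about to move from it and so loses — Player 2 wins.

Player 2 wins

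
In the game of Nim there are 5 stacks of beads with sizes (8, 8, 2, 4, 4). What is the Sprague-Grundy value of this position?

2

Compute the nim-sum pairwise:
8 XOR 8 = 0
0 XOR 2 = 2
2 XOR 4 = 6
6 XOR 4 = 2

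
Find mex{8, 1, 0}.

The values 0, 1 are all present; 2 is the first non-negative integer missing from the set.

2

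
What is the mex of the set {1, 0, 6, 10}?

2

The values 0, 1 are all present; 2 is the first non-negative integer missing from the set.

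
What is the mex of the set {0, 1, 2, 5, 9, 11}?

3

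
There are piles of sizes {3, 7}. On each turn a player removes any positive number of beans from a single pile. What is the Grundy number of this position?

Compute the nim-sum pairwise:
3 ^ 7 = 4

4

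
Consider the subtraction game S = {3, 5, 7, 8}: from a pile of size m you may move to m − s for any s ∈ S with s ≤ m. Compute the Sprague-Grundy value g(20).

3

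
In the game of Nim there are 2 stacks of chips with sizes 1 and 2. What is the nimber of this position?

Compute the nim-sum pairwise:
1 ^ 2 = 3

3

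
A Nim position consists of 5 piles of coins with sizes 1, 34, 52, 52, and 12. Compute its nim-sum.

Compute the nim-sum pairwise:
1 ^ 34 = 35
35 ^ 52 = 23
23 ^ 52 = 35
35 ^ 12 = 47

47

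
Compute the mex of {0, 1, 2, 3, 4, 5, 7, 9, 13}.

6

The values 0, 1, 2, 3, 4, 5 are all present; 6 is the first non-negative integer missing from the set.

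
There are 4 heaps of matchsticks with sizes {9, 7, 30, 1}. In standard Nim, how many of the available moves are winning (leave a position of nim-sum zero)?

1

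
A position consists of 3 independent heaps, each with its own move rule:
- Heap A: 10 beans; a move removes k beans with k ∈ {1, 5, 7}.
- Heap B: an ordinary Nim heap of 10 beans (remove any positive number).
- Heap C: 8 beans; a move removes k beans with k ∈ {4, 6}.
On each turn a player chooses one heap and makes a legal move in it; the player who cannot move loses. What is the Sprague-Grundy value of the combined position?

8

For heap A, compute g(0), g(1), … with moves {1, 5, 7}:
g(0) = mex{} = 0
g(1) = mex{0} = 1
g(2) = mex{1} = 0
g(3) = mex{0} = 1
g(4) = mex{1} = 0
g(5) = mex{0} = 1
g(6) = mex{1} = 0
g(7) = mex{0} = 1
g(8) = mex{1} = 0
g(9) = mex{0} = 1
g(10) = mex{1} = 0
So g(10) = 0.
Heap B is a plain Nim heap of size 10, so its Grundy value is 10.
Grundy values for heap C (subtraction set {4, 6}):
k:     0  1  2  3  4  5  6  7  8
g(k):  0  0  0  0  1  1  1  1  2
So g(8) = 2.
By the Sprague-Grundy theorem, the Grundy value of a sum of independent games is the XOR of the component values.
Combined value = 0 ⊕ 10 ⊕ 2 = 8.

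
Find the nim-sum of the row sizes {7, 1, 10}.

12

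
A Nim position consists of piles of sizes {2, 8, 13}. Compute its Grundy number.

7

Bitwise XOR of the heap sizes:
  0010  (2)
  1000  (8)
  1101  (13)
  ----
  0111  (7)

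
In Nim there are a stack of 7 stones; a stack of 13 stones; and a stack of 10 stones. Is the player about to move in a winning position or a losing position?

Losing position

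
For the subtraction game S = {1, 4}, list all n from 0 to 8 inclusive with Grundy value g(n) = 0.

0, 2, 5, 7

Grundy values for subtraction set {1, 4}:
k:     0  1  2  3  4  5  6  7  8
g(k):  0  1  0  1  2  0  1  0  1
The P-positions (g = 0) in 0..8 are 0, 2, 5, 7.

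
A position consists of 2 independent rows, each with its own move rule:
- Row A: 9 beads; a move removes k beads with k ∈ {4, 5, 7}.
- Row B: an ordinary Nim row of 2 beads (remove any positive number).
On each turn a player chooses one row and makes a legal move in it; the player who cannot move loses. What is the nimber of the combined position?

0

Build the Grundy sequence for row A with g(k) = mex{g(k−s) : s ∈ {4, 5, 7}, s ≤ k}:
k:     0  1  2  3  4  5  6  7  8  9
g(k):  0  0  0  0  1  1  1  1  2  2
So g(9) = 2.
Row B is a plain Nim row of size 2, so its Grundy value is 2.
By the Sprague-Grundy theorem, the Grundy value of a sum of independent games is the XOR of the component values.
Combined value = 2 ⊕ 2 = 0.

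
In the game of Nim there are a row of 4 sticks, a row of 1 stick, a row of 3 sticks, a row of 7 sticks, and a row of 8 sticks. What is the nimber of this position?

9

Compute the nim-sum pairwise:
4 XOR 1 = 5
5 XOR 3 = 6
6 XOR 7 = 1
1 XOR 8 = 9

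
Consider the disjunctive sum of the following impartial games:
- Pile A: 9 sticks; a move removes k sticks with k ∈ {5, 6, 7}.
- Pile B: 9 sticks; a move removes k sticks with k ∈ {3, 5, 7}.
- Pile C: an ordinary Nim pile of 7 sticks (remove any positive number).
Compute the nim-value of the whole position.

5

Build the Grundy sequence for pile A with g(k) = mex{g(k−s) : s ∈ {5, 6, 7}, s ≤ k}:
g(0) = mex{} = 0
g(1) = mex{} = 0
g(2) = mex{} = 0
g(3) = mex{} = 0
g(4) = mex{} = 0
g(5) = mex{0} = 1
g(6) = mex{0} = 1
g(7) = mex{0} = 1
g(8) = mex{0} = 1
g(9) = mex{0} = 1
So g(9) = 1.
Grundy values for pile B (subtraction set {3, 5, 7}):
k:     0  1  2  3  4  5  6  7  8  9
g(k):  0  0  0  1  1  1  2  2  2  3
So g(9) = 3.
Pile C is a plain Nim pile of size 7, so its Grundy value is 7.
The value of a disjunctive sum is the nim-sum of the parts.
Combined value = 1 ⊕ 3 ⊕ 7 = 5.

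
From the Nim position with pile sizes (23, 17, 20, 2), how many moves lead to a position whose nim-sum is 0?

Compute the nim-sum pairwise:
23 XOR 17 = 6
6 XOR 20 = 18
18 XOR 2 = 16
The overall nim-sum is X = 16. A pile of size p has a winning move iff p XOR X < p (reduce it to p XOR X).
  23: 23 XOR 16 = 7 < 23 — winning move (to 7).
  17: 17 XOR 16 = 1 < 17 — winning move (to 1).
  20: 20 XOR 16 = 4 < 20 — winning move (to 4).
  2: 2 XOR 16 = 18 ≥ 2 — no move.
That gives 3 winning moves.

3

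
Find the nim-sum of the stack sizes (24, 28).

4

Compute the nim-sum pairwise:
24 ^ 28 = 4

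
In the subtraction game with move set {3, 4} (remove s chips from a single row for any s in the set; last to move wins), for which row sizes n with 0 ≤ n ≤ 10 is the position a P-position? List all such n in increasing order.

0, 1, 2, 7, 8, 9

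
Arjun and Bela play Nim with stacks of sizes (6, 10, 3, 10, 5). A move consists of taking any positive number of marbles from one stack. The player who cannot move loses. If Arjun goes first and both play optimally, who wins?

Write each in binary and XOR column by column:
  0110  (6)
  1010  (10)
  0011  (3)
  1010  (10)
  0101  (5)
  ----
  0000  (0)
The nim-sum is 0, so this is a P-position: the player to move is in a losing position under optimal play; Arjun is about to move from it and so loses — Bela wins.

Bela wins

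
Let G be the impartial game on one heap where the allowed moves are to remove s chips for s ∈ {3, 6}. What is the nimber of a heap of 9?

0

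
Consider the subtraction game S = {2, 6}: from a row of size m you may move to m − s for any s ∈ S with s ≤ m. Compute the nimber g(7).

1

Compute g(0), g(1), … for moves {2, 6}:
g(0) = mex{} = 0
g(1) = mex{} = 0
g(2) = mex{0} = 1
g(3) = mex{0} = 1
g(4) = mex{1} = 0
g(5) = mex{1} = 0
g(6) = mex{0} = 1
g(7) = mex{0} = 1
So g(7) = 1.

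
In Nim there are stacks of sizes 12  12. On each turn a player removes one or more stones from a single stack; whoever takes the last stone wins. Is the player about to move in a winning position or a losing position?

Losing position

Compute the nim-sum pairwise:
12 ^ 12 = 0
The nim-sum is 0, so this is a P-position: the player to move is in a losing position under optimal play.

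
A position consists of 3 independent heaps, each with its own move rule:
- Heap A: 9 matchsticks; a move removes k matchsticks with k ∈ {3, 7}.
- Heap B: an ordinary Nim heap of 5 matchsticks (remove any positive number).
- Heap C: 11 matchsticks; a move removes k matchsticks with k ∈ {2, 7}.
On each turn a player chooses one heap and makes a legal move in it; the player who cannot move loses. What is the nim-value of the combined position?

Grundy values for heap A (subtraction set {3, 7}):
k:     0  1  2  3  4  5  6  7  8  9
g(k):  0  0  0  1  1  1  0  2  2  1
So g(9) = 1.
Heap B is a plain Nim heap of size 5, so its Grundy value is 5.
Grundy values for heap C (subtraction set {2, 7}):
k:     0  1  2  3  4  5  6  7  8  9 10 11
g(k):  0  0  1  1  0  0  1  1  2  0  0  1
So g(11) = 1.
The value of a disjunctive sum is the nim-sum of the parts.
Combined value = 1 XOR 5 XOR 1 = 5.

5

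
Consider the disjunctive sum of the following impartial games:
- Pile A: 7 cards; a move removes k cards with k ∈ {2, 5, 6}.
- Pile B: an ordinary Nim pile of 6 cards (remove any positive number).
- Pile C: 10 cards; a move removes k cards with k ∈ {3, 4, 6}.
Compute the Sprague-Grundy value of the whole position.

5

For pile A, compute g(0), g(1), … with moves {2, 5, 6}:
g(0) = mex{} = 0
g(1) = mex{} = 0
g(2) = mex{0} = 1
g(3) = mex{0} = 1
g(4) = mex{1} = 0
g(5) = mex{0,1} = 2
g(6) = mex{0} = 1
g(7) = mex{0,1,2} = 3
So g(7) = 3.
Pile B is a plain Nim pile of size 6, so its Grundy value is 6.
Grundy values for pile C (subtraction set {3, 4, 6}):
k:     0  1  2  3  4  5  6  7  8  9 10
g(k):  0  0  0  1  1  1  2  2  2  0  0
So g(10) = 0.
By the Sprague-Grundy theorem, the Grundy value of a sum of independent games is the XOR of the component values.
Combined value = 3 ⊕ 6 ⊕ 0 = 5.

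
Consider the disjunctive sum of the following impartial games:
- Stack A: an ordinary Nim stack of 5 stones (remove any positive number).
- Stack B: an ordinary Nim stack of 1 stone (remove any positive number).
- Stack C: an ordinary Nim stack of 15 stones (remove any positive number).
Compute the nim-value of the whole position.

Stack A is a plain Nim stack of size 5, so its Grundy value is 5.
Stack B is a plain Nim stack of size 1, so its Grundy value is 1.
Stack C is a plain Nim stack of size 15, so its Grundy value is 15.
By the Sprague-Grundy theorem, the Grundy value of a sum of independent games is the XOR of the component values.
Combined value = 5 ⊕ 1 ⊕ 15 = 11.

11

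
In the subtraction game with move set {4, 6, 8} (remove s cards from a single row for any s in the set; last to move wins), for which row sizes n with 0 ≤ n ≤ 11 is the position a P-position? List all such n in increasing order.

Grundy values for subtraction set {4, 6, 8}:
g(0) = mex{} = 0
g(1) = mex{} = 0
g(2) = mex{} = 0
g(3) = mex{} = 0
g(4) = mex{0} = 1
g(5) = mex{0} = 1
g(6) = mex{0} = 1
g(7) = mex{0} = 1
g(8) = mex{0,1} = 2
g(9) = mex{0,1} = 2
g(10) = mex{0,1} = 2
g(11) = mex{0,1} = 2
The P-positions (g = 0) in 0..11 are 0, 1, 2, 3.

0, 1, 2, 3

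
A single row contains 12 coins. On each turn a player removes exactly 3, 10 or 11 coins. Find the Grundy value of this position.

2

Grundy values for subtraction set {3, 10, 11}:
k:     0  1  2  3  4  5  6  7  8  9 10 11 12
g(k):  0  0  0  1  1  1  0  0  0  1  1  1  2
So g(12) = 2.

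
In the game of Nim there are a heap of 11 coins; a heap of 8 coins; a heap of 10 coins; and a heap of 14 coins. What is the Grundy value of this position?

Compute the nim-sum pairwise:
11 ^ 8 = 3
3 ^ 10 = 9
9 ^ 14 = 7

7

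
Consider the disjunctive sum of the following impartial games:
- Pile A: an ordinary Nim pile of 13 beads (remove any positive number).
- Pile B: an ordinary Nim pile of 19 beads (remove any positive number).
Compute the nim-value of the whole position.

30

Pile A is a plain Nim pile of size 13, so its Grundy value is 13.
Pile B is a plain Nim pile of size 19, so its Grundy value is 19.
The value of a disjunctive sum is the nim-sum of the parts.
Combined value = 13 ⊕ 19 = 30.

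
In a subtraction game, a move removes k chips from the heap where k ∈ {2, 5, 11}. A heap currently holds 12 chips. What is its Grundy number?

2

Compute g(0), g(1), … for moves {2, 5, 11}:
k:     0  1  2  3  4  5  6  7  8  9 10 11 12
g(k):  0  0  1  1  0  2  1  0  0  1  1  2  2
So g(12) = 2.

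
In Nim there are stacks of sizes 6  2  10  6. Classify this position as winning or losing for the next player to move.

Winning position

Compute the nim-sum pairwise:
6 XOR 2 = 4
4 XOR 10 = 14
14 XOR 6 = 8
The nim-sum is 8 ≠ 0, so this is an N-position: the player to move can win.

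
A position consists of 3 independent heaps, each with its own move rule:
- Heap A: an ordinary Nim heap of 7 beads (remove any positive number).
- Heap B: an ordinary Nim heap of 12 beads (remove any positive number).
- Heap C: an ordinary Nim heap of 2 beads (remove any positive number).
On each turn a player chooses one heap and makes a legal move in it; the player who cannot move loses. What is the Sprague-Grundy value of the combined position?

9

Heap A is a plain Nim heap of size 7, so its Grundy value is 7.
Heap B is a plain Nim heap of size 12, so its Grundy value is 12.
Heap C is a plain Nim heap of size 2, so its Grundy value is 2.
By the Sprague-Grundy theorem, the Grundy value of a sum of independent games is the XOR of the component values.
Combined value = 7 ⊕ 12 ⊕ 2 = 9.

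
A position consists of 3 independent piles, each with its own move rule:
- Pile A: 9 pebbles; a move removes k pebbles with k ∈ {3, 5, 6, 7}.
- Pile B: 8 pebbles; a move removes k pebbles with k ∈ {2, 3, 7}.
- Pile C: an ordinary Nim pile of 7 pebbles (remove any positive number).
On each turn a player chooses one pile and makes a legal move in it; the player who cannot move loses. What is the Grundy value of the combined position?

5

Grundy values for pile A (subtraction set {3, 5, 6, 7}):
g(0) = mex{} = 0
g(1) = mex{} = 0
g(2) = mex{} = 0
g(3) = mex{0} = 1
g(4) = mex{0} = 1
g(5) = mex{0} = 1
g(6) = mex{0,1} = 2
g(7) = mex{0,1} = 2
g(8) = mex{0,1} = 2
g(9) = mex{0,1,2} = 3
So g(9) = 3.
For pile B, compute g(0), g(1), … with moves {2, 3, 7}:
g(0) = mex{} = 0
g(1) = mex{} = 0
g(2) = mex{0} = 1
g(3) = mex{0} = 1
g(4) = mex{0,1} = 2
g(5) = mex{1} = 0
g(6) = mex{1,2} = 0
g(7) = mex{0,2} = 1
g(8) = mex{0} = 1
So g(8) = 1.
Pile C is a plain Nim pile of size 7, so its Grundy value is 7.
By the Sprague-Grundy theorem, the Grundy value of a sum of independent games is the XOR of the component values.
Combined value = 3 XOR 1 XOR 7 = 5.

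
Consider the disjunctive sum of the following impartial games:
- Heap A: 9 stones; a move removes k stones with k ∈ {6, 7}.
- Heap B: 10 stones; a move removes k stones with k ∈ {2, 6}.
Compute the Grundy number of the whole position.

0

For heap A, compute g(0), g(1), … with moves {6, 7}:
g(0) = mex{} = 0
g(1) = mex{} = 0
g(2) = mex{} = 0
g(3) = mex{} = 0
g(4) = mex{} = 0
g(5) = mex{} = 0
g(6) = mex{0} = 1
g(7) = mex{0} = 1
g(8) = mex{0} = 1
g(9) = mex{0} = 1
So g(9) = 1.
Grundy values for heap B (subtraction set {2, 6}):
k:     0  1  2  3  4  5  6  7  8  9 10
g(k):  0  0  1  1  0  0  1  1  0  0  1
So g(10) = 1.
By the Sprague-Grundy theorem, the Grundy value of a sum of independent games is the XOR of the component values.
Combined value = 1 XOR 1 = 0.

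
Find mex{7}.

0 is not in the set, so the mex is 0.

0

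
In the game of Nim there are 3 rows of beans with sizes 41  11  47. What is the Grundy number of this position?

In binary:
  101001  (41)
  001011  (11)
  101111  (47)
  ------
  001101  (13)

13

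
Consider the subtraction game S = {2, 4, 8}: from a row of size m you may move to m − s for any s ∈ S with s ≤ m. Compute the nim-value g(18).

0

Build the Grundy sequence with g(k) = mex{g(k−s) : s ∈ {2, 4, 8}, s ≤ k}:
k:     0  1  2  3  4  5  6  7  8  9 10 11 12 13 14 15 16 17 18
g(k):  0  0  1  1  2  2  0  0  1  1  2  2  0  0  1  1  2  2  0
So g(18) = 0.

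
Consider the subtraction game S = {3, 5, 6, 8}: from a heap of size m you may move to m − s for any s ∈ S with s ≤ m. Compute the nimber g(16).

Grundy values for subtraction set {3, 5, 6, 8}:
k:     0  1  2  3  4  5  6  7  8  9 10 11 12 13 14 15 16
g(k):  0  0  0  1  1  1  2  2  2  3  3  0  0  0  1  1  1
So g(16) = 1.

1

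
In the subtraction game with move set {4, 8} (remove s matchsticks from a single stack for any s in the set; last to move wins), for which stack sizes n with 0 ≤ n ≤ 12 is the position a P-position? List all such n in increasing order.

0, 1, 2, 3, 12

Compute g(0), g(1), … for moves {4, 8}:
g(0) = mex{} = 0
g(1) = mex{} = 0
g(2) = mex{} = 0
g(3) = mex{} = 0
g(4) = mex{0} = 1
g(5) = mex{0} = 1
g(6) = mex{0} = 1
g(7) = mex{0} = 1
g(8) = mex{0,1} = 2
g(9) = mex{0,1} = 2
g(10) = mex{0,1} = 2
g(11) = mex{0,1} = 2
g(12) = mex{1,2} = 0
The P-positions (g = 0) in 0..12 are 0, 1, 2, 3, 12.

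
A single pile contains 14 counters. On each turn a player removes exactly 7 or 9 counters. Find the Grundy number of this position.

Build the Grundy sequence with g(k) = mex{g(k−s) : s ∈ {7, 9}, s ≤ k}:
g(0) = mex{} = 0
g(1) = mex{} = 0
g(2) = mex{} = 0
g(3) = mex{} = 0
g(4) = mex{} = 0
g(5) = mex{} = 0
g(6) = mex{} = 0
g(7) = mex{0} = 1
g(8) = mex{0} = 1
g(9) = mex{0} = 1
g(10) = mex{0} = 1
g(11) = mex{0} = 1
g(12) = mex{0} = 1
g(13) = mex{0} = 1
g(14) = mex{0,1} = 2
So g(14) = 2.

2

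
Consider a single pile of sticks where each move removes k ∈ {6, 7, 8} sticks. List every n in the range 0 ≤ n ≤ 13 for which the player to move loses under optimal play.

0, 1, 2, 3, 4, 5

Compute g(0), g(1), … for moves {6, 7, 8}:
g(0) = mex{} = 0
g(1) = mex{} = 0
g(2) = mex{} = 0
g(3) = mex{} = 0
g(4) = mex{} = 0
g(5) = mex{} = 0
g(6) = mex{0} = 1
g(7) = mex{0} = 1
g(8) = mex{0} = 1
g(9) = mex{0} = 1
g(10) = mex{0} = 1
g(11) = mex{0} = 1
g(12) = mex{0,1} = 2
g(13) = mex{0,1} = 2
The P-positions (g = 0) in 0..13 are 0, 1, 2, 3, 4, 5.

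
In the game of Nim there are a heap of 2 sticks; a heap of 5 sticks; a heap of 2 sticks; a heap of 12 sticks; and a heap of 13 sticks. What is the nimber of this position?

Nim-sum: 2 ⊕ 5 ⊕ 2 ⊕ 12 ⊕ 13 = 4.

4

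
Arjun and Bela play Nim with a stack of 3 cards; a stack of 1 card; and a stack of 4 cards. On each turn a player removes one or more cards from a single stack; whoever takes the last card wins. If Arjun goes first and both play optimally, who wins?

Arjun wins

In binary:
  011  (3)
  001  (1)
  100  (4)
  ---
  110  (6)
The nim-sum is 6 ≠ 0, so this is an N-position: the player to move can win; Arjun has a winning move.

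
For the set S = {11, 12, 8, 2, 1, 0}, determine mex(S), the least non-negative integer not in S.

The values 0, 1, 2 are all present; 3 is the first non-negative integer missing from the set.

3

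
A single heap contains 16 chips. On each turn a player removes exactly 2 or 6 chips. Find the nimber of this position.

Build the Grundy sequence with g(k) = mex{g(k−s) : s ∈ {2, 6}, s ≤ k}:
k:     0  1  2  3  4  5  6  7  8  9 10 11 12 13 14 15 16
g(k):  0  0  1  1  0  0  1  1  0  0  1  1  0  0  1  1  0
So g(16) = 0.

0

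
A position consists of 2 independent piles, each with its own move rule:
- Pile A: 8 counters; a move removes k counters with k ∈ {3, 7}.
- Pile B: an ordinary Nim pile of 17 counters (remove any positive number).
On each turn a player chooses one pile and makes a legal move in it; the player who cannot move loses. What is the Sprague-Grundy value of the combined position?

19

Build the Grundy sequence for pile A with g(k) = mex{g(k−s) : s ∈ {3, 7}, s ≤ k}:
g(0) = mex{} = 0
g(1) = mex{} = 0
g(2) = mex{} = 0
g(3) = mex{0} = 1
g(4) = mex{0} = 1
g(5) = mex{0} = 1
g(6) = mex{1} = 0
g(7) = mex{0,1} = 2
g(8) = mex{0,1} = 2
So g(8) = 2.
Pile B is a plain Nim pile of size 17, so its Grundy value is 17.
By the Sprague-Grundy theorem, the Grundy value of a sum of independent games is the XOR of the component values.
Combined value = 2 ⊕ 17 = 19.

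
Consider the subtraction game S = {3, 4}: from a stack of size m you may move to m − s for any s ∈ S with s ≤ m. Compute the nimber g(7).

0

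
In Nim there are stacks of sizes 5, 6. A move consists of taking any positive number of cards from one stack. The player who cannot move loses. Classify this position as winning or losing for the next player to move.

Winning position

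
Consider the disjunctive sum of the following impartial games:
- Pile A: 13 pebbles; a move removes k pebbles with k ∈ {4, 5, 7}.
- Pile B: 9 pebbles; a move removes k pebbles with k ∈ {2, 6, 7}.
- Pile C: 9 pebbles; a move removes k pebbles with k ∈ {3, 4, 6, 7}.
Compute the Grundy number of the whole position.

For pile A, compute g(0), g(1), … with moves {4, 5, 7}:
g(0) = mex{} = 0
g(1) = mex{} = 0
g(2) = mex{} = 0
g(3) = mex{} = 0
g(4) = mex{0} = 1
g(5) = mex{0} = 1
g(6) = mex{0} = 1
g(7) = mex{0} = 1
g(8) = mex{0,1} = 2
g(9) = mex{0,1} = 2
g(10) = mex{0,1} = 2
g(11) = mex{1} = 0
g(12) = mex{1,2} = 0
g(13) = mex{1,2} = 0
So g(13) = 0.
Grundy values for pile B (subtraction set {2, 6, 7}):
g(0) = mex{} = 0
g(1) = mex{} = 0
g(2) = mex{0} = 1
g(3) = mex{0} = 1
g(4) = mex{1} = 0
g(5) = mex{1} = 0
g(6) = mex{0} = 1
g(7) = mex{0} = 1
g(8) = mex{0,1} = 2
g(9) = mex{1} = 0
So g(9) = 0.
Grundy values for pile C (subtraction set {3, 4, 6, 7}):
k:     0  1  2  3  4  5  6  7  8  9
g(k):  0  0  0  1  1  1  2  2  2  3
So g(9) = 3.
By the Sprague-Grundy theorem, the Grundy value of a sum of independent games is the XOR of the component values.
Combined value = 0 ⊕ 0 ⊕ 3 = 3.

3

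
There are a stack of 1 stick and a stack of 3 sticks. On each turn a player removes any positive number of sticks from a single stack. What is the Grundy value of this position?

Compute the nim-sum pairwise:
1 ^ 3 = 2

2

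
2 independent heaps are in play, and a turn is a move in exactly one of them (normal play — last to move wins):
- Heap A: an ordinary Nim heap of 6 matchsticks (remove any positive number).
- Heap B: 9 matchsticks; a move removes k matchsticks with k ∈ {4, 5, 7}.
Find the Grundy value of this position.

Heap A is a plain Nim heap of size 6, so its Grundy value is 6.
Build the Grundy sequence for heap B with g(k) = mex{g(k−s) : s ∈ {4, 5, 7}, s ≤ k}:
k:     0  1  2  3  4  5  6  7  8  9
g(k):  0  0  0  0  1  1  1  1  2  2
So g(9) = 2.
The value of a disjunctive sum is the nim-sum of the parts.
Combined value = 6 XOR 2 = 4.

4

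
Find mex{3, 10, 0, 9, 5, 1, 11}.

2

The values 0, 1 are all present; 2 is the first non-negative integer missing from the set.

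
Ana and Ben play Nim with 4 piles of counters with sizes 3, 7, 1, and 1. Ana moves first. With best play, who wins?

Nim-sum: 3 ⊕ 7 ⊕ 1 ⊕ 1 = 4.
The nim-sum is 4 ≠ 0, so this is an N-position: the player to move can win; Ana has a winning move.

Ana wins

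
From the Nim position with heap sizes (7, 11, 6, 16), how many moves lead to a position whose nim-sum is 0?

Nim-sum: 7 XOR 11 XOR 6 XOR 16 = 26.
The overall nim-sum is X = 26. A heap of size p has a winning move iff p XOR X < p (reduce it to p XOR X).
  7: 7 XOR 26 = 29 ≥ 7 — no move.
  11: 11 XOR 26 = 17 ≥ 11 — no move.
  6: 6 XOR 26 = 28 ≥ 6 — no move.
  16: 16 XOR 26 = 10 < 16 — winning move (to 10).
That gives 1 winning move.

1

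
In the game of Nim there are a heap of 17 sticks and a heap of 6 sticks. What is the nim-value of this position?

23

Nim-sum: 17 ⊕ 6 = 23.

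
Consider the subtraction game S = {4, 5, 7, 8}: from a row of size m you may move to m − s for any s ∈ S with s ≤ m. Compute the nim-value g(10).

2

Compute g(0), g(1), … for moves {4, 5, 7, 8}:
g(0) = mex{} = 0
g(1) = mex{} = 0
g(2) = mex{} = 0
g(3) = mex{} = 0
g(4) = mex{0} = 1
g(5) = mex{0} = 1
g(6) = mex{0} = 1
g(7) = mex{0} = 1
g(8) = mex{0,1} = 2
g(9) = mex{0,1} = 2
g(10) = mex{0,1} = 2
So g(10) = 2.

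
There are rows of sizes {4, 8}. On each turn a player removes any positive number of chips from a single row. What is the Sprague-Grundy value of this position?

12

Nim-sum: 4 XOR 8 = 12.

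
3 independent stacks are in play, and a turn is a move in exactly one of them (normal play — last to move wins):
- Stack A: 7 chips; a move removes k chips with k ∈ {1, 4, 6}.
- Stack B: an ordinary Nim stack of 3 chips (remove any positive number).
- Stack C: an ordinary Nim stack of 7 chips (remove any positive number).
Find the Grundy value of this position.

4

Grundy values for stack A (subtraction set {1, 4, 6}):
g(0) = mex{} = 0
g(1) = mex{0} = 1
g(2) = mex{1} = 0
g(3) = mex{0} = 1
g(4) = mex{0,1} = 2
g(5) = mex{1,2} = 0
g(6) = mex{0} = 1
g(7) = mex{1} = 0
So g(7) = 0.
Stack B is a plain Nim stack of size 3, so its Grundy value is 3.
Stack C is a plain Nim stack of size 7, so its Grundy value is 7.
By the Sprague-Grundy theorem, the Grundy value of a sum of independent games is the XOR of the component values.
Combined value = 0 XOR 3 XOR 7 = 4.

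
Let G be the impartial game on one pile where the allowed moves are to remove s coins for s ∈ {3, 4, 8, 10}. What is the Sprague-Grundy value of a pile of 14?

0

Compute g(0), g(1), … for moves {3, 4, 8, 10}:
k:     0  1  2  3  4  5  6  7  8  9 10 11 12 13 14
g(k):  0  0  0  1  1  1  2  0  2  3  1  3  4  0  0
So g(14) = 0.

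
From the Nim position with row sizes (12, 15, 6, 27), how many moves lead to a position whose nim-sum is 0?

1

In binary:
  01100  (12)
  01111  (15)
  00110  (6)
  11011  (27)
  -----
  11110  (30)
The overall nim-sum is X = 30. A row of size p has a winning move iff p XOR X < p (reduce it to p XOR X).
  12: 12 XOR 30 = 18 ≥ 12 — no move.
  15: 15 XOR 30 = 17 ≥ 15 — no move.
  6: 6 XOR 30 = 24 ≥ 6 — no move.
  27: 27 XOR 30 = 5 < 27 — winning move (to 5).
That gives 1 winning move.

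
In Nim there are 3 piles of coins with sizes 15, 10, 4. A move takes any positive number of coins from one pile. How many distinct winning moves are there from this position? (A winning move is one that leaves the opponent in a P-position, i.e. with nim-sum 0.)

1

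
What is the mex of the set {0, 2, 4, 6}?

1

0 is in the set but 1 is not, so the mex is 1.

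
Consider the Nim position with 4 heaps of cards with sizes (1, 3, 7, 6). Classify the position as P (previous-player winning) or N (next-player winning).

Compute the nim-sum pairwise:
1 ^ 3 = 2
2 ^ 7 = 5
5 ^ 6 = 3
The nim-sum is 3 ≠ 0, so this is an N-position: the player to move can win.

N-position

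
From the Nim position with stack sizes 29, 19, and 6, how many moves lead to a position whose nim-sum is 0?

1

Bitwise XOR of the heap sizes:
  11101  (29)
  10011  (19)
  00110  (6)
  -----
  01000  (8)
The overall nim-sum is X = 8. A stack of size p has a winning move iff p XOR X < p (reduce it to p XOR X).
  29: 29 XOR 8 = 21 < 29 — winning move (to 21).
  19: 19 XOR 8 = 27 ≥ 19 — no move.
  6: 6 XOR 8 = 14 ≥ 6 — no move.
That gives 1 winning move.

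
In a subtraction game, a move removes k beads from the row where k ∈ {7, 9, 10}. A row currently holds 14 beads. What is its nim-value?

Compute g(0), g(1), … for moves {7, 9, 10}:
k:     0  1  2  3  4  5  6  7  8  9 10 11 12 13 14
g(k):  0  0  0  0  0  0  0  1  1  1  1  1  1  1  2
So g(14) = 2.

2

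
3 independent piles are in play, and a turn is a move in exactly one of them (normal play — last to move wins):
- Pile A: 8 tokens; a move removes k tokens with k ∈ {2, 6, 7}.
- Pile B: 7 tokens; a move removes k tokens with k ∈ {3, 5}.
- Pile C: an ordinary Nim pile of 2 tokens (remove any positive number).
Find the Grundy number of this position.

2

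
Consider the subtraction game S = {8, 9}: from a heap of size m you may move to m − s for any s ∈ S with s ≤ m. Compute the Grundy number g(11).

1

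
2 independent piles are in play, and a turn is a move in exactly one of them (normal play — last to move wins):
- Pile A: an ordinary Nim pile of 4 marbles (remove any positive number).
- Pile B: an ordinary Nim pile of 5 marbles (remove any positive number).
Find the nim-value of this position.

Pile A is a plain Nim pile of size 4, so its Grundy value is 4.
Pile B is a plain Nim pile of size 5, so its Grundy value is 5.
The value of a disjunctive sum is the nim-sum of the parts.
Combined value = 4 ⊕ 5 = 1.

1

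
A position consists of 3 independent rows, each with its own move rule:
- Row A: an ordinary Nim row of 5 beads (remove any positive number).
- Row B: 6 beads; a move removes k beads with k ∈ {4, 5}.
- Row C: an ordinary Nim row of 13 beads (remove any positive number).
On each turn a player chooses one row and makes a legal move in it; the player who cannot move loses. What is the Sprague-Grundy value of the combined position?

Row A is a plain Nim row of size 5, so its Grundy value is 5.
Grundy values for row B (subtraction set {4, 5}):
k:     0  1  2  3  4  5  6
g(k):  0  0  0  0  1  1  1
So g(6) = 1.
Row C is a plain Nim row of size 13, so its Grundy value is 13.
By the Sprague-Grundy theorem, the Grundy value of a sum of independent games is the XOR of the component values.
Combined value = 5 XOR 1 XOR 13 = 9.

9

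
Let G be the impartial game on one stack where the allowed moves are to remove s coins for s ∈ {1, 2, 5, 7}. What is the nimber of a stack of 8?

2

Build the Grundy sequence with g(k) = mex{g(k−s) : s ∈ {1, 2, 5, 7}, s ≤ k}:
k:     0  1  2  3  4  5  6  7  8
g(k):  0  1  2  0  1  2  0  1  2
So g(8) = 2.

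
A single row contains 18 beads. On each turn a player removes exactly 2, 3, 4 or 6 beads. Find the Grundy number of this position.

1

Grundy values for subtraction set {2, 3, 4, 6}:
k:     0  1  2  3  4  5  6  7  8  9 10 11 12 13 14 15 16 17 18
g(k):  0  0  1  1  2  2  3  3  0  0  1  1  2  2  3  3  0  0  1
So g(18) = 1.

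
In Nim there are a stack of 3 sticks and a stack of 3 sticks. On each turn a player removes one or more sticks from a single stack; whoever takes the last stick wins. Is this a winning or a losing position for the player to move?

Losing position

Bitwise XOR of the heap sizes:
  11  (3)
  11  (3)
  --
  00  (0)
The nim-sum is 0, so this is a P-position: the player to move is in a losing position under optimal play.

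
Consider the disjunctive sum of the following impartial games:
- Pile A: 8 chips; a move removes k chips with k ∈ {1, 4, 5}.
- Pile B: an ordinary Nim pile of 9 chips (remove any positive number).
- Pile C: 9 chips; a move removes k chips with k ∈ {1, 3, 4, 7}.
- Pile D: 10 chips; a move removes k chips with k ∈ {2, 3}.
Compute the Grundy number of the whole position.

Grundy values for pile A (subtraction set {1, 4, 5}):
g(0) = mex{} = 0
g(1) = mex{0} = 1
g(2) = mex{1} = 0
g(3) = mex{0} = 1
g(4) = mex{0,1} = 2
g(5) = mex{0,1,2} = 3
g(6) = mex{0,1,3} = 2
g(7) = mex{0,1,2} = 3
g(8) = mex{1,2,3} = 0
So g(8) = 0.
Pile B is a plain Nim pile of size 9, so its Grundy value is 9.
Grundy values for pile C (subtraction set {1, 3, 4, 7}):
g(0) = mex{} = 0
g(1) = mex{0} = 1
g(2) = mex{1} = 0
g(3) = mex{0} = 1
g(4) = mex{0,1} = 2
g(5) = mex{0,1,2} = 3
g(6) = mex{0,1,3} = 2
g(7) = mex{0,1,2} = 3
g(8) = mex{1,2,3} = 0
g(9) = mex{0,2,3} = 1
So g(9) = 1.
For pile D, compute g(0), g(1), … with moves {2, 3}:
k:     0  1  2  3  4  5  6  7  8  9 10
g(k):  0  0  1  1  2  0  0  1  1  2  0
So g(10) = 0.
The value of a disjunctive sum is the nim-sum of the parts.
Combined value = 0 XOR 9 XOR 1 XOR 0 = 8.

8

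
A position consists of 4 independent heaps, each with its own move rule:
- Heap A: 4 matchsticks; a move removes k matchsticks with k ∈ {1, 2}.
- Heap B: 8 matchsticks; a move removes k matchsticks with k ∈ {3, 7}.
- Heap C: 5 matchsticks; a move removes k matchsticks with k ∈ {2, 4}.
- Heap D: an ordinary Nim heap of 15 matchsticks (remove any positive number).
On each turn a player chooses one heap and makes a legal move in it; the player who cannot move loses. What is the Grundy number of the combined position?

Build the Grundy sequence for heap A with g(k) = mex{g(k−s) : s ∈ {1, 2}, s ≤ k}:
g(0) = mex{} = 0
g(1) = mex{0} = 1
g(2) = mex{0,1} = 2
g(3) = mex{1,2} = 0
g(4) = mex{0,2} = 1
So g(4) = 1.
Grundy values for heap B (subtraction set {3, 7}):
k:     0  1  2  3  4  5  6  7  8
g(k):  0  0  0  1  1  1  0  2  2
So g(8) = 2.
Build the Grundy sequence for heap C with g(k) = mex{g(k−s) : s ∈ {2, 4}, s ≤ k}:
g(0) = mex{} = 0
g(1) = mex{} = 0
g(2) = mex{0} = 1
g(3) = mex{0} = 1
g(4) = mex{0,1} = 2
g(5) = mex{0,1} = 2
So g(5) = 2.
Heap D is a plain Nim heap of size 15, so its Grundy value is 15.
The value of a disjunctive sum is the nim-sum of the parts.
Combined value = 1 ⊕ 2 ⊕ 2 ⊕ 15 = 14.

14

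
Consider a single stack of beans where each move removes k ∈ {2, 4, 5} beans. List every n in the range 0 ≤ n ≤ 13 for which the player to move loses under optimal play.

Compute g(0), g(1), … for moves {2, 4, 5}:
k:     0  1  2  3  4  5  6  7  8  9 10 11 12 13
g(k):  0  0  1  1  2  2  3  0  0  1  1  2  2  3
The P-positions (g = 0) in 0..13 are 0, 1, 7, 8.

0, 1, 7, 8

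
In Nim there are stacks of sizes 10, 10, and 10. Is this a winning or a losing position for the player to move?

Winning position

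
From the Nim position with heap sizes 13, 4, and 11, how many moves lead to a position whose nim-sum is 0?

Compute the nim-sum pairwise:
13 XOR 4 = 9
9 XOR 11 = 2
The overall nim-sum is X = 2. A heap of size p has a winning move iff p XOR X < p (reduce it to p XOR X).
  13: 13 XOR 2 = 15 ≥ 13 — no move.
  4: 4 XOR 2 = 6 ≥ 4 — no move.
  11: 11 XOR 2 = 9 < 11 — winning move (to 9).
That gives 1 winning move.

1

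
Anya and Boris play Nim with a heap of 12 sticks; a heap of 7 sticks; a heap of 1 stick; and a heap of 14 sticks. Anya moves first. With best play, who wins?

Anya wins

Nim-sum: 12 ^ 7 ^ 1 ^ 14 = 4.
The nim-sum is 4 ≠ 0, so this is an N-position: the player to move can win; Anya has a winning move.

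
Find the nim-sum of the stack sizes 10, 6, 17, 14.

19

Write each in binary and XOR column by column:
  01010  (10)
  00110  (6)
  10001  (17)
  01110  (14)
  -----
  10011  (19)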